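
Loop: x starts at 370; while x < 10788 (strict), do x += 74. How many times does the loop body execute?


Step 1: x goes from 370 toward 10788 by 74; the body runs while x<10788, so iterations = ceil((bound-start)/step)
Step 2: Distance=10418
Step 3: ceil(10418/74)=141

141


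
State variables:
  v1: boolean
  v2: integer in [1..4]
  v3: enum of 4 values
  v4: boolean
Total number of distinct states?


State space = product of domain sizes of all variables.
Domain sizes:
  v1 (boolean): 2
  v2 (integer in [1..4]): 4
  v3 (enum of 4 values): 4
  v4 (boolean): 2
Product = 2 * 4 * 4 * 2 = 64

64


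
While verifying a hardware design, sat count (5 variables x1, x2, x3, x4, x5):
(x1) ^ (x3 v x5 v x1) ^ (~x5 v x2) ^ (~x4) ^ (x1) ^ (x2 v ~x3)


CNF with 6 clauses over 5 vars (32 assignments).
An assignment satisfies CNF iff every clause has >=1 true literal.
Check each row (bits = x1,x2,x3,x4,x5; clause T/F shown):
  row 0 [00000]: clauses=FFTTFT -> 0
  row 1 [00001]: clauses=FTFTFT -> 0
  row 2 [00010]: clauses=FFTFFT -> 0
  row 3 [00011]: clauses=FTFFFT -> 0
  row 4 [00100]: clauses=FTTTFF -> 0
  row 5 [00101]: clauses=FTFTFF -> 0
  row 6 [00110]: clauses=FTTFFF -> 0
  row 7 [00111]: clauses=FTFFFF -> 0
  row 8 [01000]: clauses=FFTTFT -> 0
  row 9 [01001]: clauses=FTTTFT -> 0
  row 10 [01010]: clauses=FFTFFT -> 0
  row 11 [01011]: clauses=FTTFFT -> 0
  row 12 [01100]: clauses=FTTTFT -> 0
  row 13 [01101]: clauses=FTTTFT -> 0
  row 14 [01110]: clauses=FTTFFT -> 0
  row 15 [01111]: clauses=FTTFFT -> 0
  row 16 [10000]: clauses=TTTTTT -> 1
  row 17 [10001]: clauses=TTFTTT -> 0
  row 18 [10010]: clauses=TTTFTT -> 0
  row 19 [10011]: clauses=TTFFTT -> 0
  row 20 [10100]: clauses=TTTTTF -> 0
  row 21 [10101]: clauses=TTFTTF -> 0
  row 22 [10110]: clauses=TTTFTF -> 0
  row 23 [10111]: clauses=TTFFTF -> 0
  row 24 [11000]: clauses=TTTTTT -> 1
  row 25 [11001]: clauses=TTTTTT -> 1
  row 26 [11010]: clauses=TTTFTT -> 0
  row 27 [11011]: clauses=TTTFTT -> 0
  row 28 [11100]: clauses=TTTTTT -> 1
  row 29 [11101]: clauses=TTTTTT -> 1
  row 30 [11110]: clauses=TTTFTT -> 0
  row 31 [11111]: clauses=TTTFTT -> 0
Full result column, 8 rows per line (x1,x2 fixed per line; x3,x4,x5 runs 000..111 left to right):
  rows 0-7 [x1,x2=00]: 00000000  (ones: 0)
  rows 8-15 [x1,x2=01]: 00000000  (ones: 0)
  rows 16-23 [x1,x2=10]: 10000000  (ones: 1)
  rows 24-31 [x1,x2=11]: 11001100  (ones: 4)
Satisfying assignments = 0+0+1+4 = 5

5


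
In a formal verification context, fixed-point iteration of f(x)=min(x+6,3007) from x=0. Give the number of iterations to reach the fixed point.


Step 1: x=0, cap=3007, increment=6
Step 2: x grows by 6 each step until capped at 3007; fixed point is x=3007
Step 3: iterations = ceil(3007/6) = 502

502


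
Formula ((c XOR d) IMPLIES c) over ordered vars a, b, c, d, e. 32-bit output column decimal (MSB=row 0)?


Formula: ((c XOR d) IMPLIES c) over a, b, c, d, e (32 rows)
Evaluate each row (bits = a,b,c,d,e, MSB first):
  row 0 [00000]: ((0 XOR 0) IMPLIES 0) -> 1
  row 1 [00001]: ((0 XOR 0) IMPLIES 0) -> 1
  row 2 [00010]: ((0 XOR 1) IMPLIES 0) -> 0
  row 3 [00011]: ((0 XOR 1) IMPLIES 0) -> 0
  row 4 [00100]: ((1 XOR 0) IMPLIES 1) -> 1
  row 5 [00101]: ((1 XOR 0) IMPLIES 1) -> 1
  row 6 [00110]: ((1 XOR 1) IMPLIES 1) -> 1
  row 7 [00111]: ((1 XOR 1) IMPLIES 1) -> 1
  row 8 [01000]: ((0 XOR 0) IMPLIES 0) -> 1
  row 9 [01001]: ((0 XOR 0) IMPLIES 0) -> 1
  row 10 [01010]: ((0 XOR 1) IMPLIES 0) -> 0
  row 11 [01011]: ((0 XOR 1) IMPLIES 0) -> 0
  row 12 [01100]: ((1 XOR 0) IMPLIES 1) -> 1
  row 13 [01101]: ((1 XOR 0) IMPLIES 1) -> 1
  row 14 [01110]: ((1 XOR 1) IMPLIES 1) -> 1
  row 15 [01111]: ((1 XOR 1) IMPLIES 1) -> 1
  row 16 [10000]: ((0 XOR 0) IMPLIES 0) -> 1
  row 17 [10001]: ((0 XOR 0) IMPLIES 0) -> 1
  row 18 [10010]: ((0 XOR 1) IMPLIES 0) -> 0
  row 19 [10011]: ((0 XOR 1) IMPLIES 0) -> 0
  row 20 [10100]: ((1 XOR 0) IMPLIES 1) -> 1
  row 21 [10101]: ((1 XOR 0) IMPLIES 1) -> 1
  row 22 [10110]: ((1 XOR 1) IMPLIES 1) -> 1
  row 23 [10111]: ((1 XOR 1) IMPLIES 1) -> 1
  row 24 [11000]: ((0 XOR 0) IMPLIES 0) -> 1
  row 25 [11001]: ((0 XOR 0) IMPLIES 0) -> 1
  row 26 [11010]: ((0 XOR 1) IMPLIES 0) -> 0
  row 27 [11011]: ((0 XOR 1) IMPLIES 0) -> 0
  row 28 [11100]: ((1 XOR 0) IMPLIES 1) -> 1
  row 29 [11101]: ((1 XOR 0) IMPLIES 1) -> 1
  row 30 [11110]: ((1 XOR 1) IMPLIES 1) -> 1
  row 31 [11111]: ((1 XOR 1) IMPLIES 1) -> 1
Full result column, 4 rows per line (a,b,c fixed per line; d,e runs 00..11 left to right):
  rows 0-3 [a,b,c=000]: 1100  = hex C
  rows 4-7 [a,b,c=001]: 1111  = hex F
  rows 8-11 [a,b,c=010]: 1100  = hex C
  rows 12-15 [a,b,c=011]: 1111  = hex F
  rows 16-19 [a,b,c=100]: 1100  = hex C
  rows 20-23 [a,b,c=101]: 1111  = hex F
  rows 24-27 [a,b,c=110]: 1100  = hex C
  rows 28-31 [a,b,c=111]: 1111  = hex F
Output column (row 0 .. row 31) = 11001111110011111100111111001111
Output column grouped in 4s = 1100 1111 1100 1111 1100 1111 1100 1111 = 0xCFCFCFCF
Convert to decimal digit by digit (value = value*16 + digit):
  C -> 12
  12*16 + 15 (F) = 207
  207*16 + 12 (C) = 3324
  3324*16 + 15 (F) = 53199
  53199*16 + 12 (C) = 851196
  851196*16 + 15 (F) = 13619151
  13619151*16 + 12 (C) = 217906428
  217906428*16 + 15 (F) = 3486502863
Decimal = 3486502863

3486502863


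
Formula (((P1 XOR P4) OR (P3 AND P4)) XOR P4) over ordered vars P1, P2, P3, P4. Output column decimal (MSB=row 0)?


Formula: (((P1 XOR P4) OR (P3 AND P4)) XOR P4) over P1, P2, P3, P4 (16 rows)
Evaluate each row (bits = P1,P2,P3,P4, MSB first):
  row 0 [0000]: (((0 XOR 0) OR (0 AND 0)) XOR 0) -> 0
  row 1 [0001]: (((0 XOR 1) OR (0 AND 1)) XOR 1) -> 0
  row 2 [0010]: (((0 XOR 0) OR (1 AND 0)) XOR 0) -> 0
  row 3 [0011]: (((0 XOR 1) OR (1 AND 1)) XOR 1) -> 0
  row 4 [0100]: (((0 XOR 0) OR (0 AND 0)) XOR 0) -> 0
  row 5 [0101]: (((0 XOR 1) OR (0 AND 1)) XOR 1) -> 0
  row 6 [0110]: (((0 XOR 0) OR (1 AND 0)) XOR 0) -> 0
  row 7 [0111]: (((0 XOR 1) OR (1 AND 1)) XOR 1) -> 0
  row 8 [1000]: (((1 XOR 0) OR (0 AND 0)) XOR 0) -> 1
  row 9 [1001]: (((1 XOR 1) OR (0 AND 1)) XOR 1) -> 1
  row 10 [1010]: (((1 XOR 0) OR (1 AND 0)) XOR 0) -> 1
  row 11 [1011]: (((1 XOR 1) OR (1 AND 1)) XOR 1) -> 0
  row 12 [1100]: (((1 XOR 0) OR (0 AND 0)) XOR 0) -> 1
  row 13 [1101]: (((1 XOR 1) OR (0 AND 1)) XOR 1) -> 1
  row 14 [1110]: (((1 XOR 0) OR (1 AND 0)) XOR 0) -> 1
  row 15 [1111]: (((1 XOR 1) OR (1 AND 1)) XOR 1) -> 0
Full result column, 4 rows per line (P1,P2 fixed per line; P3,P4 runs 00..11 left to right):
  rows 0-3 [P1,P2=00]: 0000  = hex 0
  rows 4-7 [P1,P2=01]: 0000  = hex 0
  rows 8-11 [P1,P2=10]: 1110  = hex E
  rows 12-15 [P1,P2=11]: 1110  = hex E
Output column (row 0 .. row 15) = 0000000011101110
Output column grouped in 4s = 0000 0000 1110 1110 = 0x00EE
Convert to decimal digit by digit (value = value*16 + digit):
  0 -> 0
  0*16 + 0 = 0
  0*16 + 14 (E) = 14
  14*16 + 14 (E) = 238
Decimal = 238

238


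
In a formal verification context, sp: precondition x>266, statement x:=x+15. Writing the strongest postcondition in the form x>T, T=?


Formula: sp(P, x:=E) = exists old_x. (x = E[old_x/x]) AND P[old_x/x] (old_x is the value of x before the assignment; eliminate old_x by solving x = E[old_x/x] for old_x)
Step 1: Precondition P: x>266, i.e. old_x > 266
Step 2: Assignment gives x = old_x + 15, so old_x = x - 15
Step 3: Substitute into P: x - 15 > 266
Step 4: Simplify: x > 266+15 = 281

281


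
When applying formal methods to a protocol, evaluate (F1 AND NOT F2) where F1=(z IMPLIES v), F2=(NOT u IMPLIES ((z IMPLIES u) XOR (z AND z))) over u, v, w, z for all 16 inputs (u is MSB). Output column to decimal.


F1 = (z IMPLIES v)
F2 = (NOT u IMPLIES ((z IMPLIES u) XOR (z AND z)))
Counterexample to F1=>F2 is where F1=1 and F2=0.
Evaluate each row (bits = u,v,w,z, MSB first):
  row 0 [0000]: F1=1 F2=1 -> F1&~F2 -> 0
  row 1 [0001]: F1=0 F2=1 -> F1&~F2 -> 0
  row 2 [0010]: F1=1 F2=1 -> F1&~F2 -> 0
  row 3 [0011]: F1=0 F2=1 -> F1&~F2 -> 0
  row 4 [0100]: F1=1 F2=1 -> F1&~F2 -> 0
  row 5 [0101]: F1=1 F2=1 -> F1&~F2 -> 0
  row 6 [0110]: F1=1 F2=1 -> F1&~F2 -> 0
  row 7 [0111]: F1=1 F2=1 -> F1&~F2 -> 0
  row 8 [1000]: F1=1 F2=1 -> F1&~F2 -> 0
  row 9 [1001]: F1=0 F2=1 -> F1&~F2 -> 0
  row 10 [1010]: F1=1 F2=1 -> F1&~F2 -> 0
  row 11 [1011]: F1=0 F2=1 -> F1&~F2 -> 0
  row 12 [1100]: F1=1 F2=1 -> F1&~F2 -> 0
  row 13 [1101]: F1=1 F2=1 -> F1&~F2 -> 0
  row 14 [1110]: F1=1 F2=1 -> F1&~F2 -> 0
  row 15 [1111]: F1=1 F2=1 -> F1&~F2 -> 0
Full result column, 4 rows per line (u,v fixed per line; w,z runs 00..11 left to right):
  rows 0-3 [u,v=00]: 0000  = hex 0
  rows 4-7 [u,v=01]: 0000  = hex 0
  rows 8-11 [u,v=10]: 0000  = hex 0
  rows 12-15 [u,v=11]: 0000  = hex 0
Counterexample vector (row 0 .. row 15) = 0000000000000000
Output column grouped in 4s = 0000 0000 0000 0000 = 0x0000
Convert to decimal digit by digit (value = value*16 + digit):
  0 -> 0
  0*16 + 0 = 0
  0*16 + 0 = 0
  0*16 + 0 = 0
Decimal = 0

0


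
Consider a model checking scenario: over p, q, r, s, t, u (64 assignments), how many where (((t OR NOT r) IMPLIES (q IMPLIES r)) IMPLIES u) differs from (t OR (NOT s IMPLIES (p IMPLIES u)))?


F1 = (((t OR NOT r) IMPLIES (q IMPLIES r)) IMPLIES u)
F2 = (t OR (NOT s IMPLIES (p IMPLIES u)))
Evaluate both on each of 64 rows (bits = p,q,r,s,t,u):
  row 0 [000000]: F1=0 F2=1 (differ) -> 1
  row 1 [000001]: F1=1 F2=1 -> 0
  row 2 [000010]: F1=0 F2=1 (differ) -> 1
  row 3 [000011]: F1=1 F2=1 -> 0
  row 4 [000100]: F1=0 F2=1 (differ) -> 1
  (every remaining row is evaluated the same way; all 64 results are listed next)
Full result column, 8 rows per line (p,q,r fixed per line; s,t,u runs 000..111 left to right):
  rows 0-7 [p,q,r=000]: 10101010  (ones: 4)
  rows 8-15 [p,q,r=001]: 10101010  (ones: 4)
  rows 16-23 [p,q,r=010]: 00000000  (ones: 0)
  rows 24-31 [p,q,r=011]: 10101010  (ones: 4)
  rows 32-39 [p,q,r=100]: 00101010  (ones: 3)
  rows 40-47 [p,q,r=101]: 00101010  (ones: 3)
  rows 48-55 [p,q,r=110]: 10000000  (ones: 1)
  rows 56-63 [p,q,r=111]: 00101010  (ones: 3)
Disagreements = 4+4+0+4+3+3+1+3 = 22

22


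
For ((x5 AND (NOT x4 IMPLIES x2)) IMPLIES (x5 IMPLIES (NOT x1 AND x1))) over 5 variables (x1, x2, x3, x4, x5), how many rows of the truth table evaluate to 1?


Formula: ((x5 AND (NOT x4 IMPLIES x2)) IMPLIES (x5 IMPLIES (NOT x1 AND x1))) over 5 vars (32 rows)
Evaluate each row (x1, x2, x3, x4, x5 as bits, MSB first):
  row 0 [00000]: ((0 AND (NOT 0 IMPLIES 0)) IMPLIES (0 IMPLIES (NOT 0 AND 0))) -> 1
  row 1 [00001]: ((1 AND (NOT 0 IMPLIES 0)) IMPLIES (1 IMPLIES (NOT 0 AND 0))) -> 1
  row 2 [00010]: ((0 AND (NOT 1 IMPLIES 0)) IMPLIES (0 IMPLIES (NOT 0 AND 0))) -> 1
  row 3 [00011]: ((1 AND (NOT 1 IMPLIES 0)) IMPLIES (1 IMPLIES (NOT 0 AND 0))) -> 0
  row 4 [00100]: ((0 AND (NOT 0 IMPLIES 0)) IMPLIES (0 IMPLIES (NOT 0 AND 0))) -> 1
  row 5 [00101]: ((1 AND (NOT 0 IMPLIES 0)) IMPLIES (1 IMPLIES (NOT 0 AND 0))) -> 1
  row 6 [00110]: ((0 AND (NOT 1 IMPLIES 0)) IMPLIES (0 IMPLIES (NOT 0 AND 0))) -> 1
  row 7 [00111]: ((1 AND (NOT 1 IMPLIES 0)) IMPLIES (1 IMPLIES (NOT 0 AND 0))) -> 0
  row 8 [01000]: ((0 AND (NOT 0 IMPLIES 1)) IMPLIES (0 IMPLIES (NOT 0 AND 0))) -> 1
  row 9 [01001]: ((1 AND (NOT 0 IMPLIES 1)) IMPLIES (1 IMPLIES (NOT 0 AND 0))) -> 0
  row 10 [01010]: ((0 AND (NOT 1 IMPLIES 1)) IMPLIES (0 IMPLIES (NOT 0 AND 0))) -> 1
  row 11 [01011]: ((1 AND (NOT 1 IMPLIES 1)) IMPLIES (1 IMPLIES (NOT 0 AND 0))) -> 0
  row 12 [01100]: ((0 AND (NOT 0 IMPLIES 1)) IMPLIES (0 IMPLIES (NOT 0 AND 0))) -> 1
  row 13 [01101]: ((1 AND (NOT 0 IMPLIES 1)) IMPLIES (1 IMPLIES (NOT 0 AND 0))) -> 0
  row 14 [01110]: ((0 AND (NOT 1 IMPLIES 1)) IMPLIES (0 IMPLIES (NOT 0 AND 0))) -> 1
  row 15 [01111]: ((1 AND (NOT 1 IMPLIES 1)) IMPLIES (1 IMPLIES (NOT 0 AND 0))) -> 0
  row 16 [10000]: ((0 AND (NOT 0 IMPLIES 0)) IMPLIES (0 IMPLIES (NOT 1 AND 1))) -> 1
  row 17 [10001]: ((1 AND (NOT 0 IMPLIES 0)) IMPLIES (1 IMPLIES (NOT 1 AND 1))) -> 1
  row 18 [10010]: ((0 AND (NOT 1 IMPLIES 0)) IMPLIES (0 IMPLIES (NOT 1 AND 1))) -> 1
  row 19 [10011]: ((1 AND (NOT 1 IMPLIES 0)) IMPLIES (1 IMPLIES (NOT 1 AND 1))) -> 0
  row 20 [10100]: ((0 AND (NOT 0 IMPLIES 0)) IMPLIES (0 IMPLIES (NOT 1 AND 1))) -> 1
  row 21 [10101]: ((1 AND (NOT 0 IMPLIES 0)) IMPLIES (1 IMPLIES (NOT 1 AND 1))) -> 1
  row 22 [10110]: ((0 AND (NOT 1 IMPLIES 0)) IMPLIES (0 IMPLIES (NOT 1 AND 1))) -> 1
  row 23 [10111]: ((1 AND (NOT 1 IMPLIES 0)) IMPLIES (1 IMPLIES (NOT 1 AND 1))) -> 0
  row 24 [11000]: ((0 AND (NOT 0 IMPLIES 1)) IMPLIES (0 IMPLIES (NOT 1 AND 1))) -> 1
  row 25 [11001]: ((1 AND (NOT 0 IMPLIES 1)) IMPLIES (1 IMPLIES (NOT 1 AND 1))) -> 0
  row 26 [11010]: ((0 AND (NOT 1 IMPLIES 1)) IMPLIES (0 IMPLIES (NOT 1 AND 1))) -> 1
  row 27 [11011]: ((1 AND (NOT 1 IMPLIES 1)) IMPLIES (1 IMPLIES (NOT 1 AND 1))) -> 0
  row 28 [11100]: ((0 AND (NOT 0 IMPLIES 1)) IMPLIES (0 IMPLIES (NOT 1 AND 1))) -> 1
  row 29 [11101]: ((1 AND (NOT 0 IMPLIES 1)) IMPLIES (1 IMPLIES (NOT 1 AND 1))) -> 0
  row 30 [11110]: ((0 AND (NOT 1 IMPLIES 1)) IMPLIES (0 IMPLIES (NOT 1 AND 1))) -> 1
  row 31 [11111]: ((1 AND (NOT 1 IMPLIES 1)) IMPLIES (1 IMPLIES (NOT 1 AND 1))) -> 0
Full result column, 8 rows per line (x1,x2 fixed per line; x3,x4,x5 runs 000..111 left to right):
  rows 0-7 [x1,x2=00]: 11101110  (ones: 6)
  rows 8-15 [x1,x2=01]: 10101010  (ones: 4)
  rows 16-23 [x1,x2=10]: 11101110  (ones: 6)
  rows 24-31 [x1,x2=11]: 10101010  (ones: 4)
Count of 1-rows = 6+4+6+4 = 20

20


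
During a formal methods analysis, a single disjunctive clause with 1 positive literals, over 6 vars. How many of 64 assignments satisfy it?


Step 1: Total=2^6=64
Step 2: Unsat when all 1 false: 2^5=32
Step 3: Sat=64-32=32

32


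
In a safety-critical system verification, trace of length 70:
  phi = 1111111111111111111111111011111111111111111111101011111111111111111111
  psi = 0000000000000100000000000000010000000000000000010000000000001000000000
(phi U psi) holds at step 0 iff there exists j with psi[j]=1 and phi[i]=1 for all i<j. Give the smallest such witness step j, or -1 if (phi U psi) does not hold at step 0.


(phi U psi) at 0: need smallest j with psi[j]=1 and phi[i]=1 for all i in [0,j).
Scan from step 0:
  step 0: phi=1, psi=0 -> continue
  step 1: phi=1, psi=0 -> continue
  step 2: phi=1, psi=0 -> continue
  step 3: phi=1, psi=0 -> continue
  step 13: psi=1 and phi held for [0,13) -> witness found
Witness step = 13

13


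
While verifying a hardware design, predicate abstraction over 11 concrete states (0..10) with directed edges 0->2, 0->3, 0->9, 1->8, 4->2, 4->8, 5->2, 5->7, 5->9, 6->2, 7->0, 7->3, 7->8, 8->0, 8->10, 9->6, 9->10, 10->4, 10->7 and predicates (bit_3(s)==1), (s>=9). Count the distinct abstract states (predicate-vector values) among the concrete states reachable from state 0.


BFS from 0:
Concrete reachable: {0, 2, 3, 4, 6, 7, 8, 9, 10}
Abstract via predicates (bit_3(s)==1), (s>=9):
  (0,0) <- {0, 2, 3, 4, 6, 7}
  (1,0) <- {8}
  (1,1) <- {9, 10}
Distinct abstract states = 3

3


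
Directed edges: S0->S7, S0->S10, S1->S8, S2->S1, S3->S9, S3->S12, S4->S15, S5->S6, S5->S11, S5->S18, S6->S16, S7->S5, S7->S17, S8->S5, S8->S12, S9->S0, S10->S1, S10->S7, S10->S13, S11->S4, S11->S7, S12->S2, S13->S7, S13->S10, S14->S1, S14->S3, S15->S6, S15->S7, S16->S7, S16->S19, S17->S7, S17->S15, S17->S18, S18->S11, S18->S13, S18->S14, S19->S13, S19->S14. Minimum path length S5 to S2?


BFS layer-by-layer from S5:
  dist 0: {S5}
  dist 1: {S6, S11, S18}
  dist 2: {S4, S7, S13, S14, S16}
  dist 3: {S1, S3, S10, S15, S17, S19}
  dist 4: {S8, S9, S12}
  dist 5: {S0, S2}
  -> S2 reached at distance 5
Shortest path length = 5

5


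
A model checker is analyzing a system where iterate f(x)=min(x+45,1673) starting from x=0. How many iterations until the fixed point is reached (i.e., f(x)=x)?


Step 1: x=0, cap=1673, increment=45
Step 2: x grows by 45 each step until capped at 1673; fixed point is x=1673
Step 3: iterations = ceil(1673/45) = 38

38


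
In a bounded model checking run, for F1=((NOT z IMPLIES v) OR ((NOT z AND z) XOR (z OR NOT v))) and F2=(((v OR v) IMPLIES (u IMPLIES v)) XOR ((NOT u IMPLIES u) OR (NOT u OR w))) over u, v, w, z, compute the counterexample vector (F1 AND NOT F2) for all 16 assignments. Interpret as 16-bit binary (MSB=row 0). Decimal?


F1 = ((NOT z IMPLIES v) OR ((NOT z AND z) XOR (z OR NOT v)))
F2 = (((v OR v) IMPLIES (u IMPLIES v)) XOR ((NOT u IMPLIES u) OR (NOT u OR w)))
Counterexample to F1=>F2 is where F1=1 and F2=0.
Evaluate each row (bits = u,v,w,z, MSB first):
  row 0 [0000]: F1=1 F2=0 -> F1&~F2 -> 1
  row 1 [0001]: F1=1 F2=0 -> F1&~F2 -> 1
  row 2 [0010]: F1=1 F2=0 -> F1&~F2 -> 1
  row 3 [0011]: F1=1 F2=0 -> F1&~F2 -> 1
  row 4 [0100]: F1=1 F2=0 -> F1&~F2 -> 1
  row 5 [0101]: F1=1 F2=0 -> F1&~F2 -> 1
  row 6 [0110]: F1=1 F2=0 -> F1&~F2 -> 1
  row 7 [0111]: F1=1 F2=0 -> F1&~F2 -> 1
  row 8 [1000]: F1=1 F2=0 -> F1&~F2 -> 1
  row 9 [1001]: F1=1 F2=0 -> F1&~F2 -> 1
  row 10 [1010]: F1=1 F2=0 -> F1&~F2 -> 1
  row 11 [1011]: F1=1 F2=0 -> F1&~F2 -> 1
  row 12 [1100]: F1=1 F2=0 -> F1&~F2 -> 1
  row 13 [1101]: F1=1 F2=0 -> F1&~F2 -> 1
  row 14 [1110]: F1=1 F2=0 -> F1&~F2 -> 1
  row 15 [1111]: F1=1 F2=0 -> F1&~F2 -> 1
Full result column, 4 rows per line (u,v fixed per line; w,z runs 00..11 left to right):
  rows 0-3 [u,v=00]: 1111  = hex F
  rows 4-7 [u,v=01]: 1111  = hex F
  rows 8-11 [u,v=10]: 1111  = hex F
  rows 12-15 [u,v=11]: 1111  = hex F
Counterexample vector (row 0 .. row 15) = 1111111111111111
Output column grouped in 4s = 1111 1111 1111 1111 = 0xFFFF
Convert to decimal digit by digit (value = value*16 + digit):
  F -> 15
  15*16 + 15 (F) = 255
  255*16 + 15 (F) = 4095
  4095*16 + 15 (F) = 65535
Decimal = 65535

65535


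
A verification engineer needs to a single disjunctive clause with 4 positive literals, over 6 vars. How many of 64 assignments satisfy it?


Step 1: Total=2^6=64
Step 2: Unsat when all 4 false: 2^2=4
Step 3: Sat=64-4=60

60


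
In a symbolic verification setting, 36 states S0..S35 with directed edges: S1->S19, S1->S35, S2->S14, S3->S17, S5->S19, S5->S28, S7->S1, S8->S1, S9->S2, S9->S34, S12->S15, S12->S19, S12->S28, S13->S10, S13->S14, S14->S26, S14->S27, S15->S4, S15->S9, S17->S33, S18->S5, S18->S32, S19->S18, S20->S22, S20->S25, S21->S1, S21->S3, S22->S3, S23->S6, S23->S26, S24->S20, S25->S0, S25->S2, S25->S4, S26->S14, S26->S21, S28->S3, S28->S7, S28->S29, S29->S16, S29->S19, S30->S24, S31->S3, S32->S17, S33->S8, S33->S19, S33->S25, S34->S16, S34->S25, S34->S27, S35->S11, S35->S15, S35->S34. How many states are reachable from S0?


BFS from S0:
  layer 0: {S0}
Reachable set: {S0}
Count = 1

1


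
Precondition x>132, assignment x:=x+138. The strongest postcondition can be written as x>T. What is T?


Formula: sp(P, x:=E) = exists old_x. (x = E[old_x/x]) AND P[old_x/x] (old_x is the value of x before the assignment; eliminate old_x by solving x = E[old_x/x] for old_x)
Step 1: Precondition P: x>132, i.e. old_x > 132
Step 2: Assignment gives x = old_x + 138, so old_x = x - 138
Step 3: Substitute into P: x - 138 > 132
Step 4: Simplify: x > 132+138 = 270

270


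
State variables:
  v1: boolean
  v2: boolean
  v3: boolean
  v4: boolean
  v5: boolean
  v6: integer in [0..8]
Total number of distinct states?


State space = product of domain sizes of all variables.
Domain sizes:
  v1 (boolean): 2
  v2 (boolean): 2
  v3 (boolean): 2
  v4 (boolean): 2
  v5 (boolean): 2
  v6 (integer in [0..8]): 9
Product = 2 * 2 * 2 * 2 * 2 * 9 = 288

288


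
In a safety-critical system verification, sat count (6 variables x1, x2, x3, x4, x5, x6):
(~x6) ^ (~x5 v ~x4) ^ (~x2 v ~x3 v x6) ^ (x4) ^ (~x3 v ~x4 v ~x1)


CNF with 5 clauses over 6 vars (64 assignments).
An assignment satisfies CNF iff every clause has >=1 true literal.
Check each row (bits = x1,x2,x3,x4,x5,x6; clause T/F shown):
  row 0 [000000]: clauses=TTTFT -> 0
  row 1 [000001]: clauses=FTTFT -> 0
  row 2 [000010]: clauses=TTTFT -> 0
  row 3 [000011]: clauses=FTTFT -> 0
  row 4 [000100]: clauses=TTTTT -> 1
  (every remaining row is evaluated the same way; all 64 results are listed next)
Full result column, 8 rows per line (x1,x2,x3 fixed per line; x4,x5,x6 runs 000..111 left to right):
  rows 0-7 [x1,x2,x3=000]: 00001000  (ones: 1)
  rows 8-15 [x1,x2,x3=001]: 00001000  (ones: 1)
  rows 16-23 [x1,x2,x3=010]: 00001000  (ones: 1)
  rows 24-31 [x1,x2,x3=011]: 00000000  (ones: 0)
  rows 32-39 [x1,x2,x3=100]: 00001000  (ones: 1)
  rows 40-47 [x1,x2,x3=101]: 00000000  (ones: 0)
  rows 48-55 [x1,x2,x3=110]: 00001000  (ones: 1)
  rows 56-63 [x1,x2,x3=111]: 00000000  (ones: 0)
Satisfying assignments = 1+1+1+0+1+0+1+0 = 5

5


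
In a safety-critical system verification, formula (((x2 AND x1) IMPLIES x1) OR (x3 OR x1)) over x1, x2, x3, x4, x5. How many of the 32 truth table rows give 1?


Formula: (((x2 AND x1) IMPLIES x1) OR (x3 OR x1)) over 5 vars (32 rows)
Evaluate each row (x1, x2, x3, x4, x5 as bits, MSB first):
  row 0 [00000]: (((0 AND 0) IMPLIES 0) OR (0 OR 0)) -> 1
  row 1 [00001]: (((0 AND 0) IMPLIES 0) OR (0 OR 0)) -> 1
  row 2 [00010]: (((0 AND 0) IMPLIES 0) OR (0 OR 0)) -> 1
  row 3 [00011]: (((0 AND 0) IMPLIES 0) OR (0 OR 0)) -> 1
  row 4 [00100]: (((0 AND 0) IMPLIES 0) OR (1 OR 0)) -> 1
  row 5 [00101]: (((0 AND 0) IMPLIES 0) OR (1 OR 0)) -> 1
  row 6 [00110]: (((0 AND 0) IMPLIES 0) OR (1 OR 0)) -> 1
  row 7 [00111]: (((0 AND 0) IMPLIES 0) OR (1 OR 0)) -> 1
  row 8 [01000]: (((1 AND 0) IMPLIES 0) OR (0 OR 0)) -> 1
  row 9 [01001]: (((1 AND 0) IMPLIES 0) OR (0 OR 0)) -> 1
  row 10 [01010]: (((1 AND 0) IMPLIES 0) OR (0 OR 0)) -> 1
  row 11 [01011]: (((1 AND 0) IMPLIES 0) OR (0 OR 0)) -> 1
  row 12 [01100]: (((1 AND 0) IMPLIES 0) OR (1 OR 0)) -> 1
  row 13 [01101]: (((1 AND 0) IMPLIES 0) OR (1 OR 0)) -> 1
  row 14 [01110]: (((1 AND 0) IMPLIES 0) OR (1 OR 0)) -> 1
  row 15 [01111]: (((1 AND 0) IMPLIES 0) OR (1 OR 0)) -> 1
  row 16 [10000]: (((0 AND 1) IMPLIES 1) OR (0 OR 1)) -> 1
  row 17 [10001]: (((0 AND 1) IMPLIES 1) OR (0 OR 1)) -> 1
  row 18 [10010]: (((0 AND 1) IMPLIES 1) OR (0 OR 1)) -> 1
  row 19 [10011]: (((0 AND 1) IMPLIES 1) OR (0 OR 1)) -> 1
  row 20 [10100]: (((0 AND 1) IMPLIES 1) OR (1 OR 1)) -> 1
  row 21 [10101]: (((0 AND 1) IMPLIES 1) OR (1 OR 1)) -> 1
  row 22 [10110]: (((0 AND 1) IMPLIES 1) OR (1 OR 1)) -> 1
  row 23 [10111]: (((0 AND 1) IMPLIES 1) OR (1 OR 1)) -> 1
  row 24 [11000]: (((1 AND 1) IMPLIES 1) OR (0 OR 1)) -> 1
  row 25 [11001]: (((1 AND 1) IMPLIES 1) OR (0 OR 1)) -> 1
  row 26 [11010]: (((1 AND 1) IMPLIES 1) OR (0 OR 1)) -> 1
  row 27 [11011]: (((1 AND 1) IMPLIES 1) OR (0 OR 1)) -> 1
  row 28 [11100]: (((1 AND 1) IMPLIES 1) OR (1 OR 1)) -> 1
  row 29 [11101]: (((1 AND 1) IMPLIES 1) OR (1 OR 1)) -> 1
  row 30 [11110]: (((1 AND 1) IMPLIES 1) OR (1 OR 1)) -> 1
  row 31 [11111]: (((1 AND 1) IMPLIES 1) OR (1 OR 1)) -> 1
Full result column, 8 rows per line (x1,x2 fixed per line; x3,x4,x5 runs 000..111 left to right):
  rows 0-7 [x1,x2=00]: 11111111  (ones: 8)
  rows 8-15 [x1,x2=01]: 11111111  (ones: 8)
  rows 16-23 [x1,x2=10]: 11111111  (ones: 8)
  rows 24-31 [x1,x2=11]: 11111111  (ones: 8)
Count of 1-rows = 8+8+8+8 = 32

32


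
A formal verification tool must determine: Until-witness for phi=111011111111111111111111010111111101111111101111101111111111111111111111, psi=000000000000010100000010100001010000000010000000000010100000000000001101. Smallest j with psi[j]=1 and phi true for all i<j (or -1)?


(phi U psi) at 0: need smallest j with psi[j]=1 and phi[i]=1 for all i in [0,j).
Scan from step 0:
  step 0: phi=1, psi=0 -> continue
  step 1: phi=1, psi=0 -> continue
  step 2: phi=1, psi=0 -> continue
  step 3: phi=0 -> phi-prefix broken from here
  step 13: psi=1 but phi already failed -> not a witness
  step 15: psi=1 but phi already failed -> not a witness
  step 22: psi=1 but phi already failed -> not a witness
  step 24: psi=1 but phi already failed -> not a witness
  step 29: psi=1 but phi already failed -> not a witness
  step 31: psi=1 but phi already failed -> not a witness
  step 40: psi=1 but phi already failed -> not a witness
  step 52: psi=1 but phi already failed -> not a witness
  step 54: psi=1 but phi already failed -> not a witness
  step 68: psi=1 but phi already failed -> not a witness
  step 69: psi=1 but phi already failed -> not a witness
  step 71: psi=1 but phi already failed -> not a witness
  end of trace: no witness -> -1
Witness step = -1

-1


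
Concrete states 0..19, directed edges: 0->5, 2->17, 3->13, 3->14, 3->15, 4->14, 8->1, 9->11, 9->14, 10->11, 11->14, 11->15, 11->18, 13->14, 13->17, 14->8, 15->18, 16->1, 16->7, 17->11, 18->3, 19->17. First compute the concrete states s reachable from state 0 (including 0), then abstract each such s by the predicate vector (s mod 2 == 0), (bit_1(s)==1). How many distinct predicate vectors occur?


BFS from 0:
Concrete reachable: {0, 5}
Abstract via predicates (s mod 2 == 0), (bit_1(s)==1):
  (0,0) <- {5}
  (1,0) <- {0}
Distinct abstract states = 2

2


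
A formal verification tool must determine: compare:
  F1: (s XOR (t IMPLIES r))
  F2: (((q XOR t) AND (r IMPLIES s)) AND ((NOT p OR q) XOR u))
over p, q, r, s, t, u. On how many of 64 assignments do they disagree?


F1 = (s XOR (t IMPLIES r))
F2 = (((q XOR t) AND (r IMPLIES s)) AND ((NOT p OR q) XOR u))
Evaluate both on each of 64 rows (bits = p,q,r,s,t,u):
  row 0 [000000]: F1=1 F2=0 (differ) -> 1
  row 1 [000001]: F1=1 F2=0 (differ) -> 1
  row 2 [000010]: F1=0 F2=1 (differ) -> 1
  row 3 [000011]: F1=0 F2=0 -> 0
  row 4 [000100]: F1=0 F2=0 -> 0
  (every remaining row is evaluated the same way; all 64 results are listed next)
Full result column, 8 rows per line (p,q,r fixed per line; s,t,u runs 000..111 left to right):
  rows 0-7 [p,q,r=000]: 11100001  (ones: 4)
  rows 8-15 [p,q,r=001]: 11110010  (ones: 5)
  rows 16-23 [p,q,r=010]: 01001011  (ones: 4)
  rows 24-31 [p,q,r=011]: 11111000  (ones: 5)
  rows 32-39 [p,q,r=100]: 11010010  (ones: 4)
  rows 40-47 [p,q,r=101]: 11110001  (ones: 5)
  rows 48-55 [p,q,r=110]: 01001011  (ones: 4)
  rows 56-63 [p,q,r=111]: 11111000  (ones: 5)
Disagreements = 4+5+4+5+4+5+4+5 = 36

36


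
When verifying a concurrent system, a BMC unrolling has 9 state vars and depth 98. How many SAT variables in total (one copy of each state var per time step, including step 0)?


BMC unrolls to depth k, creating one copy of each state var for steps 0..k.
Step count = 98 + 1 = 99 (steps 0 through 98)
Vars per step = 9
Total = 9 * 99 = 891

891


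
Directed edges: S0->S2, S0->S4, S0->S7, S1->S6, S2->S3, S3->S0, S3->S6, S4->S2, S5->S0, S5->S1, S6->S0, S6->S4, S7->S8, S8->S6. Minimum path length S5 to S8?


BFS layer-by-layer from S5:
  dist 0: {S5}
  dist 1: {S0, S1}
  dist 2: {S2, S4, S6, S7}
  dist 3: {S3, S8}
  -> S8 reached at distance 3
Shortest path length = 3

3


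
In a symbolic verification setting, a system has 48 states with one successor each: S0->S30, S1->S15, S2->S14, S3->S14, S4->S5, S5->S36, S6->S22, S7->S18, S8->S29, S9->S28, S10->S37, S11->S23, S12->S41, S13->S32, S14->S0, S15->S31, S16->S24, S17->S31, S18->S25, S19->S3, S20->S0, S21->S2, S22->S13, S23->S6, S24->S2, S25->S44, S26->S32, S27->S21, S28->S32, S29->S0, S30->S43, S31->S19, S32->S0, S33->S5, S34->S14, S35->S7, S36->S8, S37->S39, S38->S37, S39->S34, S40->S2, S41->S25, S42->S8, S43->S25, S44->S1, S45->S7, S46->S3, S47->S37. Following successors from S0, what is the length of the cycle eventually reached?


Trace from S0 until a state repeats:
  S0 -> S30 -> S43 -> S25 -> S44 -> S1 -> S15 -> S31 -> S19 -> S3 -> S14 -> S0
S0 first seen at step 0, revisited at step 11.
Cycle length = 11 - 0 = 11

11


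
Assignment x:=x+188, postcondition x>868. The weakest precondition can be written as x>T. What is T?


Formula: wp(x:=E, P) = P[E/x] (substitute E for x in postcondition)
Step 1: Postcondition: x>868
Step 2: Substitute x+188 for x: x+188>868
Step 3: Solve for x: x > 868-188 = 680

680


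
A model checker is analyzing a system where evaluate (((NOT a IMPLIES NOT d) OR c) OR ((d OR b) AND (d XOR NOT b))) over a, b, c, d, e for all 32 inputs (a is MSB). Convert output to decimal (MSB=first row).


Formula: (((NOT a IMPLIES NOT d) OR c) OR ((d OR b) AND (d XOR NOT b))) over a, b, c, d, e (32 rows)
Evaluate each row (bits = a,b,c,d,e, MSB first):
  row 0 [00000]: (((NOT 0 IMPLIES NOT 0) OR 0) OR ((0 OR 0) AND (0 XOR NOT 0))) -> 1
  row 1 [00001]: (((NOT 0 IMPLIES NOT 0) OR 0) OR ((0 OR 0) AND (0 XOR NOT 0))) -> 1
  row 2 [00010]: (((NOT 0 IMPLIES NOT 1) OR 0) OR ((1 OR 0) AND (1 XOR NOT 0))) -> 0
  row 3 [00011]: (((NOT 0 IMPLIES NOT 1) OR 0) OR ((1 OR 0) AND (1 XOR NOT 0))) -> 0
  row 4 [00100]: (((NOT 0 IMPLIES NOT 0) OR 1) OR ((0 OR 0) AND (0 XOR NOT 0))) -> 1
  row 5 [00101]: (((NOT 0 IMPLIES NOT 0) OR 1) OR ((0 OR 0) AND (0 XOR NOT 0))) -> 1
  row 6 [00110]: (((NOT 0 IMPLIES NOT 1) OR 1) OR ((1 OR 0) AND (1 XOR NOT 0))) -> 1
  row 7 [00111]: (((NOT 0 IMPLIES NOT 1) OR 1) OR ((1 OR 0) AND (1 XOR NOT 0))) -> 1
  row 8 [01000]: (((NOT 0 IMPLIES NOT 0) OR 0) OR ((0 OR 1) AND (0 XOR NOT 1))) -> 1
  row 9 [01001]: (((NOT 0 IMPLIES NOT 0) OR 0) OR ((0 OR 1) AND (0 XOR NOT 1))) -> 1
  row 10 [01010]: (((NOT 0 IMPLIES NOT 1) OR 0) OR ((1 OR 1) AND (1 XOR NOT 1))) -> 1
  row 11 [01011]: (((NOT 0 IMPLIES NOT 1) OR 0) OR ((1 OR 1) AND (1 XOR NOT 1))) -> 1
  row 12 [01100]: (((NOT 0 IMPLIES NOT 0) OR 1) OR ((0 OR 1) AND (0 XOR NOT 1))) -> 1
  row 13 [01101]: (((NOT 0 IMPLIES NOT 0) OR 1) OR ((0 OR 1) AND (0 XOR NOT 1))) -> 1
  row 14 [01110]: (((NOT 0 IMPLIES NOT 1) OR 1) OR ((1 OR 1) AND (1 XOR NOT 1))) -> 1
  row 15 [01111]: (((NOT 0 IMPLIES NOT 1) OR 1) OR ((1 OR 1) AND (1 XOR NOT 1))) -> 1
  row 16 [10000]: (((NOT 1 IMPLIES NOT 0) OR 0) OR ((0 OR 0) AND (0 XOR NOT 0))) -> 1
  row 17 [10001]: (((NOT 1 IMPLIES NOT 0) OR 0) OR ((0 OR 0) AND (0 XOR NOT 0))) -> 1
  row 18 [10010]: (((NOT 1 IMPLIES NOT 1) OR 0) OR ((1 OR 0) AND (1 XOR NOT 0))) -> 1
  row 19 [10011]: (((NOT 1 IMPLIES NOT 1) OR 0) OR ((1 OR 0) AND (1 XOR NOT 0))) -> 1
  row 20 [10100]: (((NOT 1 IMPLIES NOT 0) OR 1) OR ((0 OR 0) AND (0 XOR NOT 0))) -> 1
  row 21 [10101]: (((NOT 1 IMPLIES NOT 0) OR 1) OR ((0 OR 0) AND (0 XOR NOT 0))) -> 1
  row 22 [10110]: (((NOT 1 IMPLIES NOT 1) OR 1) OR ((1 OR 0) AND (1 XOR NOT 0))) -> 1
  row 23 [10111]: (((NOT 1 IMPLIES NOT 1) OR 1) OR ((1 OR 0) AND (1 XOR NOT 0))) -> 1
  row 24 [11000]: (((NOT 1 IMPLIES NOT 0) OR 0) OR ((0 OR 1) AND (0 XOR NOT 1))) -> 1
  row 25 [11001]: (((NOT 1 IMPLIES NOT 0) OR 0) OR ((0 OR 1) AND (0 XOR NOT 1))) -> 1
  row 26 [11010]: (((NOT 1 IMPLIES NOT 1) OR 0) OR ((1 OR 1) AND (1 XOR NOT 1))) -> 1
  row 27 [11011]: (((NOT 1 IMPLIES NOT 1) OR 0) OR ((1 OR 1) AND (1 XOR NOT 1))) -> 1
  row 28 [11100]: (((NOT 1 IMPLIES NOT 0) OR 1) OR ((0 OR 1) AND (0 XOR NOT 1))) -> 1
  row 29 [11101]: (((NOT 1 IMPLIES NOT 0) OR 1) OR ((0 OR 1) AND (0 XOR NOT 1))) -> 1
  row 30 [11110]: (((NOT 1 IMPLIES NOT 1) OR 1) OR ((1 OR 1) AND (1 XOR NOT 1))) -> 1
  row 31 [11111]: (((NOT 1 IMPLIES NOT 1) OR 1) OR ((1 OR 1) AND (1 XOR NOT 1))) -> 1
Full result column, 4 rows per line (a,b,c fixed per line; d,e runs 00..11 left to right):
  rows 0-3 [a,b,c=000]: 1100  = hex C
  rows 4-7 [a,b,c=001]: 1111  = hex F
  rows 8-11 [a,b,c=010]: 1111  = hex F
  rows 12-15 [a,b,c=011]: 1111  = hex F
  rows 16-19 [a,b,c=100]: 1111  = hex F
  rows 20-23 [a,b,c=101]: 1111  = hex F
  rows 24-27 [a,b,c=110]: 1111  = hex F
  rows 28-31 [a,b,c=111]: 1111  = hex F
Output column (row 0 .. row 31) = 11001111111111111111111111111111
Output column grouped in 4s = 1100 1111 1111 1111 1111 1111 1111 1111 = 0xCFFFFFFF
Convert to decimal digit by digit (value = value*16 + digit):
  C -> 12
  12*16 + 15 (F) = 207
  207*16 + 15 (F) = 3327
  3327*16 + 15 (F) = 53247
  53247*16 + 15 (F) = 851967
  851967*16 + 15 (F) = 13631487
  13631487*16 + 15 (F) = 218103807
  218103807*16 + 15 (F) = 3489660927
Decimal = 3489660927

3489660927


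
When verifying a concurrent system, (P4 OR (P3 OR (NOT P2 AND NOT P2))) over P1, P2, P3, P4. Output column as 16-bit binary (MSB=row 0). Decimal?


Formula: (P4 OR (P3 OR (NOT P2 AND NOT P2))) over P1, P2, P3, P4 (16 rows)
Evaluate each row (bits = P1,P2,P3,P4, MSB first):
  row 0 [0000]: (0 OR (0 OR (NOT 0 AND NOT 0))) -> 1
  row 1 [0001]: (1 OR (0 OR (NOT 0 AND NOT 0))) -> 1
  row 2 [0010]: (0 OR (1 OR (NOT 0 AND NOT 0))) -> 1
  row 3 [0011]: (1 OR (1 OR (NOT 0 AND NOT 0))) -> 1
  row 4 [0100]: (0 OR (0 OR (NOT 1 AND NOT 1))) -> 0
  row 5 [0101]: (1 OR (0 OR (NOT 1 AND NOT 1))) -> 1
  row 6 [0110]: (0 OR (1 OR (NOT 1 AND NOT 1))) -> 1
  row 7 [0111]: (1 OR (1 OR (NOT 1 AND NOT 1))) -> 1
  row 8 [1000]: (0 OR (0 OR (NOT 0 AND NOT 0))) -> 1
  row 9 [1001]: (1 OR (0 OR (NOT 0 AND NOT 0))) -> 1
  row 10 [1010]: (0 OR (1 OR (NOT 0 AND NOT 0))) -> 1
  row 11 [1011]: (1 OR (1 OR (NOT 0 AND NOT 0))) -> 1
  row 12 [1100]: (0 OR (0 OR (NOT 1 AND NOT 1))) -> 0
  row 13 [1101]: (1 OR (0 OR (NOT 1 AND NOT 1))) -> 1
  row 14 [1110]: (0 OR (1 OR (NOT 1 AND NOT 1))) -> 1
  row 15 [1111]: (1 OR (1 OR (NOT 1 AND NOT 1))) -> 1
Full result column, 4 rows per line (P1,P2 fixed per line; P3,P4 runs 00..11 left to right):
  rows 0-3 [P1,P2=00]: 1111  = hex F
  rows 4-7 [P1,P2=01]: 0111  = hex 7
  rows 8-11 [P1,P2=10]: 1111  = hex F
  rows 12-15 [P1,P2=11]: 0111  = hex 7
Output column (row 0 .. row 15) = 1111011111110111
Output column grouped in 4s = 1111 0111 1111 0111 = 0xF7F7
Convert to decimal digit by digit (value = value*16 + digit):
  F -> 15
  15*16 + 7 = 247
  247*16 + 15 (F) = 3967
  3967*16 + 7 = 63479
Decimal = 63479

63479


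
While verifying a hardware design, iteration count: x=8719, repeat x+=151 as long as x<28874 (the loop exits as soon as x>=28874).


Step 1: x goes from 8719 toward 28874 by 151; the body runs while x<28874, so iterations = ceil((bound-start)/step)
Step 2: Distance=20155
Step 3: ceil(20155/151)=134

134


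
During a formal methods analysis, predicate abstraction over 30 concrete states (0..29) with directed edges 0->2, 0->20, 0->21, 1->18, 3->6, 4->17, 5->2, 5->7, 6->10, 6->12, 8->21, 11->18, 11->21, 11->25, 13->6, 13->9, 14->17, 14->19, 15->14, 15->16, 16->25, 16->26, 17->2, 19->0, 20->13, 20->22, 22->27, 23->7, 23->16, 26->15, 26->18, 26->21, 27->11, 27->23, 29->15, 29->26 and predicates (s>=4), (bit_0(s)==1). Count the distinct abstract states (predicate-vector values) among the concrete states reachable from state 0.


BFS from 0:
Concrete reachable: {0, 2, 6, 7, 9, 10, 11, 12, 13, 14, 15, 16, 17, 18, 19, 20, 21, 22, 23, 25, 26, 27}
Abstract via predicates (s>=4), (bit_0(s)==1):
  (0,0) <- {0, 2}
  (1,0) <- {6, 10, 12, 14, 16, 18, 20, 22, 26}
  (1,1) <- {7, 9, 11, 13, 15, 17, 19, 21, 23, 25, 27}
Distinct abstract states = 3

3


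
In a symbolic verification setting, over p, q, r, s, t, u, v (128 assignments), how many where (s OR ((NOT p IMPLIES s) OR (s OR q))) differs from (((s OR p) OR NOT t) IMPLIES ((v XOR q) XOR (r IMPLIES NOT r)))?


F1 = (s OR ((NOT p IMPLIES s) OR (s OR q)))
F2 = (((s OR p) OR NOT t) IMPLIES ((v XOR q) XOR (r IMPLIES NOT r)))
Evaluate both on each of 128 rows (bits = p,q,r,s,t,u,v):
  row 0 [0000000]: F1=0 F2=1 (differ) -> 1
  row 1 [0000001]: F1=0 F2=0 -> 0
  row 2 [0000010]: F1=0 F2=1 (differ) -> 1
  row 3 [0000011]: F1=0 F2=0 -> 0
  row 4 [0000100]: F1=0 F2=1 (differ) -> 1
  (every remaining row is evaluated the same way; all 128 results are listed next)
Full result column, 8 rows per line (p,q,r,s fixed per line; t,u,v runs 000..111 left to right):
  rows 0-7 [p,q,r,s=0000]: 10101111  (ones: 6)
  rows 8-15 [p,q,r,s=0001]: 01010101  (ones: 4)
  rows 16-23 [p,q,r,s=0010]: 01011111  (ones: 6)
  rows 24-31 [p,q,r,s=0011]: 10101010  (ones: 4)
  rows 32-39 [p,q,r,s=0100]: 10100000  (ones: 2)
  rows 40-47 [p,q,r,s=0101]: 10101010  (ones: 4)
  rows 48-55 [p,q,r,s=0110]: 01010000  (ones: 2)
  rows 56-63 [p,q,r,s=0111]: 01010101  (ones: 4)
  rows 64-71 [p,q,r,s=1000]: 01010101  (ones: 4)
  rows 72-79 [p,q,r,s=1001]: 01010101  (ones: 4)
  rows 80-87 [p,q,r,s=1010]: 10101010  (ones: 4)
  rows 88-95 [p,q,r,s=1011]: 10101010  (ones: 4)
  rows 96-103 [p,q,r,s=1100]: 10101010  (ones: 4)
  rows 104-111 [p,q,r,s=1101]: 10101010  (ones: 4)
  rows 112-119 [p,q,r,s=1110]: 01010101  (ones: 4)
  rows 120-127 [p,q,r,s=1111]: 01010101  (ones: 4)
Disagreements = 6+4+6+4+2+4+2+4+4+4+4+4+4+4+4+4 = 64

64


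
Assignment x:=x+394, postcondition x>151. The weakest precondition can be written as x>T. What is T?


Formula: wp(x:=E, P) = P[E/x] (substitute E for x in postcondition)
Step 1: Postcondition: x>151
Step 2: Substitute x+394 for x: x+394>151
Step 3: Solve for x: x > 151-394 = -243

-243


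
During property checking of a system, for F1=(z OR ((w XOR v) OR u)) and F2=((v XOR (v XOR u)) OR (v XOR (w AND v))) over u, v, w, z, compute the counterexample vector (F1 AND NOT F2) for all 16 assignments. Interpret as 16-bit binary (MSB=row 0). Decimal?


F1 = (z OR ((w XOR v) OR u))
F2 = ((v XOR (v XOR u)) OR (v XOR (w AND v)))
Counterexample to F1=>F2 is where F1=1 and F2=0.
Evaluate each row (bits = u,v,w,z, MSB first):
  row 0 [0000]: F1=0 F2=0 -> F1&~F2 -> 0
  row 1 [0001]: F1=1 F2=0 -> F1&~F2 -> 1
  row 2 [0010]: F1=1 F2=0 -> F1&~F2 -> 1
  row 3 [0011]: F1=1 F2=0 -> F1&~F2 -> 1
  row 4 [0100]: F1=1 F2=1 -> F1&~F2 -> 0
  row 5 [0101]: F1=1 F2=1 -> F1&~F2 -> 0
  row 6 [0110]: F1=0 F2=0 -> F1&~F2 -> 0
  row 7 [0111]: F1=1 F2=0 -> F1&~F2 -> 1
  row 8 [1000]: F1=1 F2=1 -> F1&~F2 -> 0
  row 9 [1001]: F1=1 F2=1 -> F1&~F2 -> 0
  row 10 [1010]: F1=1 F2=1 -> F1&~F2 -> 0
  row 11 [1011]: F1=1 F2=1 -> F1&~F2 -> 0
  row 12 [1100]: F1=1 F2=1 -> F1&~F2 -> 0
  row 13 [1101]: F1=1 F2=1 -> F1&~F2 -> 0
  row 14 [1110]: F1=1 F2=1 -> F1&~F2 -> 0
  row 15 [1111]: F1=1 F2=1 -> F1&~F2 -> 0
Full result column, 4 rows per line (u,v fixed per line; w,z runs 00..11 left to right):
  rows 0-3 [u,v=00]: 0111  = hex 7
  rows 4-7 [u,v=01]: 0001  = hex 1
  rows 8-11 [u,v=10]: 0000  = hex 0
  rows 12-15 [u,v=11]: 0000  = hex 0
Counterexample vector (row 0 .. row 15) = 0111000100000000
Output column grouped in 4s = 0111 0001 0000 0000 = 0x7100
Convert to decimal digit by digit (value = value*16 + digit):
  7 -> 7
  7*16 + 1 = 113
  113*16 + 0 = 1808
  1808*16 + 0 = 28928
Decimal = 28928

28928


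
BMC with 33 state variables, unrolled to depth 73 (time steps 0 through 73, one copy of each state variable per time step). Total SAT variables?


BMC unrolls to depth k, creating one copy of each state var for steps 0..k.
Step count = 73 + 1 = 74 (steps 0 through 73)
Vars per step = 33
Total = 33 * 74 = 2442

2442


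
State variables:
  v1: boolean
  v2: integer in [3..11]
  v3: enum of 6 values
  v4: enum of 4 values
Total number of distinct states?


State space = product of domain sizes of all variables.
Domain sizes:
  v1 (boolean): 2
  v2 (integer in [3..11]): 9
  v3 (enum of 6 values): 6
  v4 (enum of 4 values): 4
Product = 2 * 9 * 6 * 4 = 432

432


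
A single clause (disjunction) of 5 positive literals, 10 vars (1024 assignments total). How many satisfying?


Step 1: Total=2^10=1024
Step 2: Unsat when all 5 false: 2^5=32
Step 3: Sat=1024-32=992

992


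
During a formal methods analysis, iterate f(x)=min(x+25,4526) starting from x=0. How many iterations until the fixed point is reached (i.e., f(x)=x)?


Step 1: x=0, cap=4526, increment=25
Step 2: x grows by 25 each step until capped at 4526; fixed point is x=4526
Step 3: iterations = ceil(4526/25) = 182

182


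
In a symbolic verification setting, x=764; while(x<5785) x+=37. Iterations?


Step 1: x goes from 764 toward 5785 by 37; the body runs while x<5785, so iterations = ceil((bound-start)/step)
Step 2: Distance=5021
Step 3: ceil(5021/37)=136

136


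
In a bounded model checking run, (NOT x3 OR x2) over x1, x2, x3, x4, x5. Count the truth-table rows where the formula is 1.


Formula: (NOT x3 OR x2) over 5 vars (32 rows)
Evaluate each row (x1, x2, x3, x4, x5 as bits, MSB first):
  row 0 [00000]: (NOT 0 OR 0) -> 1
  row 1 [00001]: (NOT 0 OR 0) -> 1
  row 2 [00010]: (NOT 0 OR 0) -> 1
  row 3 [00011]: (NOT 0 OR 0) -> 1
  row 4 [00100]: (NOT 1 OR 0) -> 0
  row 5 [00101]: (NOT 1 OR 0) -> 0
  row 6 [00110]: (NOT 1 OR 0) -> 0
  row 7 [00111]: (NOT 1 OR 0) -> 0
  row 8 [01000]: (NOT 0 OR 1) -> 1
  row 9 [01001]: (NOT 0 OR 1) -> 1
  row 10 [01010]: (NOT 0 OR 1) -> 1
  row 11 [01011]: (NOT 0 OR 1) -> 1
  row 12 [01100]: (NOT 1 OR 1) -> 1
  row 13 [01101]: (NOT 1 OR 1) -> 1
  row 14 [01110]: (NOT 1 OR 1) -> 1
  row 15 [01111]: (NOT 1 OR 1) -> 1
  row 16 [10000]: (NOT 0 OR 0) -> 1
  row 17 [10001]: (NOT 0 OR 0) -> 1
  row 18 [10010]: (NOT 0 OR 0) -> 1
  row 19 [10011]: (NOT 0 OR 0) -> 1
  row 20 [10100]: (NOT 1 OR 0) -> 0
  row 21 [10101]: (NOT 1 OR 0) -> 0
  row 22 [10110]: (NOT 1 OR 0) -> 0
  row 23 [10111]: (NOT 1 OR 0) -> 0
  row 24 [11000]: (NOT 0 OR 1) -> 1
  row 25 [11001]: (NOT 0 OR 1) -> 1
  row 26 [11010]: (NOT 0 OR 1) -> 1
  row 27 [11011]: (NOT 0 OR 1) -> 1
  row 28 [11100]: (NOT 1 OR 1) -> 1
  row 29 [11101]: (NOT 1 OR 1) -> 1
  row 30 [11110]: (NOT 1 OR 1) -> 1
  row 31 [11111]: (NOT 1 OR 1) -> 1
Full result column, 8 rows per line (x1,x2 fixed per line; x3,x4,x5 runs 000..111 left to right):
  rows 0-7 [x1,x2=00]: 11110000  (ones: 4)
  rows 8-15 [x1,x2=01]: 11111111  (ones: 8)
  rows 16-23 [x1,x2=10]: 11110000  (ones: 4)
  rows 24-31 [x1,x2=11]: 11111111  (ones: 8)
Count of 1-rows = 4+8+4+8 = 24

24
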